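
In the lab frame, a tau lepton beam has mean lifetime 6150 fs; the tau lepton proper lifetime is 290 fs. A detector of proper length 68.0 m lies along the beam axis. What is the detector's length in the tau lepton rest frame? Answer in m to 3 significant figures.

L ≈ 3.21 m

Time dilation ⇒ γ = Δt/τ₀ = 6150/290 = 21.207
Length contraction: L = L₀/γ = 68.0/21.207 = 3.21 m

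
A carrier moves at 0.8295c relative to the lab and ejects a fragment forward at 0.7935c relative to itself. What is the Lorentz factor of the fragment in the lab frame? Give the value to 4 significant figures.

γ ≈ 4.879

u_lab = (0.7935 + 0.8295)/(1 + 0.7935×0.8295) = 1.6230/1.658208 = 0.9787673
γ = 1/√(1 − 0.9787673²) = 4.879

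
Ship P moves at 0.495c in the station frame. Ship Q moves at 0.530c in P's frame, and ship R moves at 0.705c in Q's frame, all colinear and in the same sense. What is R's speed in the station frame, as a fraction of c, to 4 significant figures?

Compose boost 2: (0.530 + 0.495)/(1 + 0.530×0.495) = 1.025/1.26235 = 0.811978
Compose boost 3: (0.705 + 0.811978)/(1 + 0.705×0.811978) = 1.51698/1.57244 = 0.9647

u ≈ 0.9647c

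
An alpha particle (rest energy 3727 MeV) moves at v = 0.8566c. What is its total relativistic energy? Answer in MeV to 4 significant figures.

E ≈ 7223 MeV

γ = 1/√(1 − 0.8566²) = 1.93806
E = γm₀c² = 1.93806 × 3727 MeV = 7223 MeV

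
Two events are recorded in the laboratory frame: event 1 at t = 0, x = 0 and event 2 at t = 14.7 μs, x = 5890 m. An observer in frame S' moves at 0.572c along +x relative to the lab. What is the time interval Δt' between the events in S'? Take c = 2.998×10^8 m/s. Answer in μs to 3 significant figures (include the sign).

γ = 1/√(1 − 0.572²) = 1.2191
Δt' = γ(Δt − vΔx/c²) = 1.2191 × (14.7 μs − 0.572×5890 m / (2.998×10^8 m/s))
= 1.2191 × (3.4622 μs) = 4.22 μs

Δt' ≈ 4.22 μs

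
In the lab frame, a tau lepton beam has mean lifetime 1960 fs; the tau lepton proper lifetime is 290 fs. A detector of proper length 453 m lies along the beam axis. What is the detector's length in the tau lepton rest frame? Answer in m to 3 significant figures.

Time dilation ⇒ γ = Δt/τ₀ = 1960/290 = 6.7586
Length contraction: L = L₀/γ = 453/6.7586 = 67.0 m

L ≈ 67.0 m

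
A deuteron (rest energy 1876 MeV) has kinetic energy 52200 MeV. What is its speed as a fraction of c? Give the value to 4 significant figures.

γ = 1 + K/(m₀c²) = 1 + 52200/1876 = 28.8252
β = √(1 − 1/γ²) = 0.9994

β ≈ 0.9994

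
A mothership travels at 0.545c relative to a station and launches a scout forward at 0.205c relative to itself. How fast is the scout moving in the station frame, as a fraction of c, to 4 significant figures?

u ≈ 0.6746c

Compose boost 2: (0.205 + 0.545)/(1 + 0.205×0.545) = 0.7500/1.11173 = 0.6746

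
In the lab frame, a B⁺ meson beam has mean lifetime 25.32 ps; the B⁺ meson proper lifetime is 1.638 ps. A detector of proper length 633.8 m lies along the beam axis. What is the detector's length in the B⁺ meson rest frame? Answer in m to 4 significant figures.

Time dilation ⇒ γ = Δt/τ₀ = 25.32/1.638 = 15.4579
Length contraction: L = L₀/γ = 633.8/15.4579 = 41.00 m

L ≈ 41.00 m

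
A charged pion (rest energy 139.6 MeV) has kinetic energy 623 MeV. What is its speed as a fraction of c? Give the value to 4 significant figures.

γ = 1 + K/(m₀c²) = 1 + 623/139.6 = 5.46275
β = √(1 − 1/γ²) = 0.9831

β ≈ 0.9831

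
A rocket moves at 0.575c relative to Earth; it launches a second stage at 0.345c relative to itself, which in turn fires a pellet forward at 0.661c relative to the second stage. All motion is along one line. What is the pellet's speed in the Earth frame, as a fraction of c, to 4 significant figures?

Compose boost 2: (0.345 + 0.575)/(1 + 0.345×0.575) = 0.9200/1.19837 = 0.767706
Compose boost 3: (0.661 + 0.767706)/(1 + 0.661×0.767706) = 1.42871/1.50745 = 0.9478

u ≈ 0.9478c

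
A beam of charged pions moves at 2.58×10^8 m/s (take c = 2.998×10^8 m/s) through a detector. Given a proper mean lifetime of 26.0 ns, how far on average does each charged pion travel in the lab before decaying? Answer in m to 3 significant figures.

β = v/c = 2.58×10^8 / 2.998×10^8 = 0.86057
γ = 1/√(1 − 0.86057²) = 1.9634
Dilated lifetime: Δt = γτ₀ = 1.9634 × 26.0 ns = 51.048 ns
d = vΔt = 0.86057c × 51.048 ns = 2.5800×10^8 m/s × 5.1048×10^-8 s = 13.2 m

d ≈ 13.2 m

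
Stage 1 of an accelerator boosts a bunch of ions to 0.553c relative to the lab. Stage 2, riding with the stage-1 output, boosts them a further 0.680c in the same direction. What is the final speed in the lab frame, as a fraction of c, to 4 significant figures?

u ≈ 0.8960c

Compose boost 2: (0.680 + 0.553)/(1 + 0.680×0.553) = 1.233/1.37604 = 0.8960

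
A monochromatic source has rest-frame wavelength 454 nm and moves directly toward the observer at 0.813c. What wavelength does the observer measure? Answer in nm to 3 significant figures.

Relativistic Doppler: λ_obs = λ_src √((1−β)/(1+β))
= 454 × √(0.18700/1.8130) = 454 × 0.32116 = 146 nm

λ_obs ≈ 146 nm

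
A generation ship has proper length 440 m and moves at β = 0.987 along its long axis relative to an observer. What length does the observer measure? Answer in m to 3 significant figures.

L ≈ 70.7 m

γ = 1/√(1 − 0.987²) = 6.2220
Length contraction: L = L₀/γ = 440/6.2220 = 70.7 m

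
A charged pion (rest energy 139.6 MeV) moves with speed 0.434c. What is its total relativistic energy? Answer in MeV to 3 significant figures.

γ = 1/√(1 − 0.434²) = 1.1100
E = γm₀c² = 1.1100 × 139.6 MeV = 155 MeV

E ≈ 155 MeV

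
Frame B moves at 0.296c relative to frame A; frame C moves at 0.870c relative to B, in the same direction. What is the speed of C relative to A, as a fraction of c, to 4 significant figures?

Compose boost 2: (0.870 + 0.296)/(1 + 0.870×0.296) = 1.166/1.25752 = 0.9272

u ≈ 0.9272c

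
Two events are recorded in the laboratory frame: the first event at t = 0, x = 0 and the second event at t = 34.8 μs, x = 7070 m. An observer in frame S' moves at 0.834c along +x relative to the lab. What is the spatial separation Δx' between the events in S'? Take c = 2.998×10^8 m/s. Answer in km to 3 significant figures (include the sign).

γ = 1/√(1 − 0.834²) = 1.8124
Δx' = γ(Δx − vΔt) = 1.8124 × (7070 m − 0.834×(2.998×10^8 m/s)×34.8×10^-6 s)
= 1.8124 × (-1631.2 m) = -2.96 km

Δx' ≈ -2.96 km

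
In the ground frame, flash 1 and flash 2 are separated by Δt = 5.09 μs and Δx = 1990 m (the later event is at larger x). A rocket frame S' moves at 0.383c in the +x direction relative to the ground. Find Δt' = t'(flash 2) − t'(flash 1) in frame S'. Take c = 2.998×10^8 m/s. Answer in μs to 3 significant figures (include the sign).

γ = 1/√(1 − 0.383²) = 1.0825
Δt' = γ(Δt − vΔx/c²) = 1.0825 × (5.09 μs − 0.383×1990 m / (2.998×10^8 m/s))
= 1.0825 × (2.5477 μs) = 2.76 μs

Δt' ≈ 2.76 μs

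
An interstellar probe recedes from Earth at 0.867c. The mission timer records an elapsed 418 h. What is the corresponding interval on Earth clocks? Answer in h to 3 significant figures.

Δt ≈ 839 h

γ = 1/√(1 − 0.867²) = 2.0068
Time dilation: Δt = γτ₀ = 2.0068 × 418 h = 839 h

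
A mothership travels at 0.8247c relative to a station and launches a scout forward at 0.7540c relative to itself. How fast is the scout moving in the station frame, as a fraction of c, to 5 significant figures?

Compose boost 2: (0.7540 + 0.8247)/(1 + 0.7540×0.8247) = 1.5787/1.621824 = 0.97341

u ≈ 0.97341c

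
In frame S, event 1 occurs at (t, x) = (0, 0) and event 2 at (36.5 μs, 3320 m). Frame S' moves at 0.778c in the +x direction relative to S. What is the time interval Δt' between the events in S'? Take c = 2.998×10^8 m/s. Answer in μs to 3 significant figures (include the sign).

γ = 1/√(1 − 0.778²) = 1.5917
Δt' = γ(Δt − vΔx/c²) = 1.5917 × (36.5 μs − 0.778×3320 m / (2.998×10^8 m/s))
= 1.5917 × (27.884 μs) = 44.4 μs

Δt' ≈ 44.4 μs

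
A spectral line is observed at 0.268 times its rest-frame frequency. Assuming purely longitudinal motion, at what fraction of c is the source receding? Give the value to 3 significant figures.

β ≈ 0.866

f_obs/f_src = √((1−β)/(1+β)) = 0.268  ⇒  (1−β)/(1+β) = 0.071824
β = |1 − D²|/(1 + D²) = |1 − 0.071824|/(1 + 0.071824) = 0.866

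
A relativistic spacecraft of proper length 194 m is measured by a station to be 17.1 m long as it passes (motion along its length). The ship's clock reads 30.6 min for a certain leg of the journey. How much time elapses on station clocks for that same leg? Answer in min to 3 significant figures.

Δt ≈ 347 min

Length contraction ⇒ γ = L₀/L = 194/17.1 = 11.345
Time dilation: Δt = γτ₀ = 11.345 × 30.6 min = 347 min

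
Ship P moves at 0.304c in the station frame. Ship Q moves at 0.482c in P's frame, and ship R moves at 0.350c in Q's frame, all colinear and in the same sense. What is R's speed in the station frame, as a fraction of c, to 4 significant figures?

u ≈ 0.8352c

Compose boost 2: (0.482 + 0.304)/(1 + 0.482×0.304) = 0.7860/1.14653 = 0.685548
Compose boost 3: (0.350 + 0.685548)/(1 + 0.350×0.685548) = 1.03555/1.23994 = 0.8352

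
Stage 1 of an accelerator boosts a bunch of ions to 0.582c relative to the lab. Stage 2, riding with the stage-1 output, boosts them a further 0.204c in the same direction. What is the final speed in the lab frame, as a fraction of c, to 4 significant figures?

Compose boost 2: (0.204 + 0.582)/(1 + 0.204×0.582) = 0.7860/1.11873 = 0.7026

u ≈ 0.7026c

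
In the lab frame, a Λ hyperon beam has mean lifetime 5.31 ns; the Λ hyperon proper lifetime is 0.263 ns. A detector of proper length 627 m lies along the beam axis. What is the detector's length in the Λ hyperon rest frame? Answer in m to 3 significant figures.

L ≈ 31.1 m

Time dilation ⇒ γ = Δt/τ₀ = 5.31/0.263 = 20.190
Length contraction: L = L₀/γ = 627/20.190 = 31.1 m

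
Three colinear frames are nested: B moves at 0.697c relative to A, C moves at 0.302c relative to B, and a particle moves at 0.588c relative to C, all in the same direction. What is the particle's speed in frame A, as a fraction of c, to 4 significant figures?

u ≈ 0.9515c

Compose boost 2: (0.302 + 0.697)/(1 + 0.302×0.697) = 0.9990/1.21049 = 0.825283
Compose boost 3: (0.588 + 0.825283)/(1 + 0.588×0.825283) = 1.41328/1.48527 = 0.9515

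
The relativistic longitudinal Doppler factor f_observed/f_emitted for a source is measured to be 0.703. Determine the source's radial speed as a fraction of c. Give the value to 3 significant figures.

f_obs/f_src = √((1−β)/(1+β)) = 0.703  ⇒  (1−β)/(1+β) = 0.49421
β = |1 − D²|/(1 + D²) = |1 − 0.49421|/(1 + 0.49421) = 0.339

β ≈ 0.339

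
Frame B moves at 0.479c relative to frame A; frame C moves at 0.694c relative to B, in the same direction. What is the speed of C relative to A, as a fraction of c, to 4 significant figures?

Compose boost 2: (0.694 + 0.479)/(1 + 0.694×0.479) = 1.173/1.33243 = 0.8803

u ≈ 0.8803c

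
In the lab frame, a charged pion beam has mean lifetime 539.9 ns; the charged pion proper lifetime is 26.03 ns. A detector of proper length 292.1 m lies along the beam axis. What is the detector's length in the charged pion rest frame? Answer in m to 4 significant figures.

L ≈ 14.08 m

Time dilation ⇒ γ = Δt/τ₀ = 539.9/26.03 = 20.7415
Length contraction: L = L₀/γ = 292.1/20.7415 = 14.08 m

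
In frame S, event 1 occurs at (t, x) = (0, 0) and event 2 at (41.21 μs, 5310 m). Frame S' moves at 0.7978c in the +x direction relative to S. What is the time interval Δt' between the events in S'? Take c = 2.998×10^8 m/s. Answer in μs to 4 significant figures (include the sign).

γ = 1/√(1 − 0.7978²) = 1.65859
Δt' = γ(Δt − vΔx/c²) = 1.65859 × (41.21 μs − 0.7978×5310 m / (2.998×10^8 m/s))
= 1.65859 × (27.0795 μs) = 44.91 μs

Δt' ≈ 44.91 μs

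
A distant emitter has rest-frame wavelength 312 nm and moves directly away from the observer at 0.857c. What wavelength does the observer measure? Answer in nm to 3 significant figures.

Relativistic Doppler: λ_obs = λ_src √((1+β)/(1−β))
= 312 × √(1.8570/0.14300) = 312 × 3.6036 = 1120 nm

λ_obs ≈ 1120 nm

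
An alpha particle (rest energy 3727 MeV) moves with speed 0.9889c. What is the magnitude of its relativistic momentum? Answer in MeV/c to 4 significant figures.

γ = 1/√(1 − 0.9889²) = 6.73026
p = γβm₀c = 6.73026 × 0.9889 × 3727 MeV/c = 24810 MeV/c

p ≈ 24810 MeV/c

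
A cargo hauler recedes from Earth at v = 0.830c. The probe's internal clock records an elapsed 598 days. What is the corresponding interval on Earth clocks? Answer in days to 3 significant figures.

Δt ≈ 1070 days

γ = 1/√(1 − 0.830²) = 1.7929
Time dilation: Δt = γτ₀ = 1.7929 × 598 days = 1070 days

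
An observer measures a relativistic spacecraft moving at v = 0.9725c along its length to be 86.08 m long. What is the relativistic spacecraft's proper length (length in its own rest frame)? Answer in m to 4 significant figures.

L₀ ≈ 369.6 m

γ = 1/√(1 − 0.9725²) = 4.29364
L₀ = γL = 4.29364 × 86.08 = 369.6 m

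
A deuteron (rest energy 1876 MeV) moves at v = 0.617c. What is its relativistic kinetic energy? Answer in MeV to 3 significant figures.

K ≈ 508 MeV

γ = 1/√(1 − 0.617²) = 1.2707
K = (γ − 1)m₀c² = (1.2707 − 1) × 1876 MeV = 0.27071 × 1876 MeV = 508 MeV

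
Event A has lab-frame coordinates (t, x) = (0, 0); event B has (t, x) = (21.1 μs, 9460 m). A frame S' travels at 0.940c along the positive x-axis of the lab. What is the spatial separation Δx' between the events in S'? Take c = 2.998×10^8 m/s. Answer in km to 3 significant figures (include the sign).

γ = 1/√(1 − 0.940²) = 2.9311
Δx' = γ(Δx − vΔt) = 2.9311 × (9460 m − 0.940×(2.998×10^8 m/s)×21.1×10^-6 s)
= 2.9311 × (3513.8 m) = 10.3 km

Δx' ≈ 10.3 km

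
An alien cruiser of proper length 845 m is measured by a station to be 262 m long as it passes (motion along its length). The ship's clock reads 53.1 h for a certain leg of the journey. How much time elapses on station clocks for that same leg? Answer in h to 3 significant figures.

Length contraction ⇒ γ = L₀/L = 845/262 = 3.2252
Time dilation: Δt = γτ₀ = 3.2252 × 53.1 h = 171 h

Δt ≈ 171 h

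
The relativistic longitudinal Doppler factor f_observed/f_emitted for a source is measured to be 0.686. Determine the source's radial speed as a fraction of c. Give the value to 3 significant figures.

β ≈ 0.360

f_obs/f_src = √((1−β)/(1+β)) = 0.686  ⇒  (1−β)/(1+β) = 0.47060
β = |1 − D²|/(1 + D²) = |1 − 0.47060|/(1 + 0.47060) = 0.360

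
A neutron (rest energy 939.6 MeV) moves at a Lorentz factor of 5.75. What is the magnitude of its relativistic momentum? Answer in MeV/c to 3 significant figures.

p ≈ 5320 MeV/c

β = √(1 − 1/γ²) = √(1 − 1/5.75²) = 0.98476
p = γβm₀c = 5.75 × 0.98476 × 939.6 MeV/c = 5320 MeV/c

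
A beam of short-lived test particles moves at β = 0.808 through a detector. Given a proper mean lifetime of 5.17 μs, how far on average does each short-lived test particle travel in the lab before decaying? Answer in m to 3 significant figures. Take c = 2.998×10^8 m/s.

γ = 1/√(1 − 0.808²) = 1.6973
Dilated lifetime: Δt = γτ₀ = 1.6973 × 5.17 μs = 8.7749 μs
d = vΔt = 0.808c × 8.7749 μs = 2.4224×10^8 m/s × 8.7749×10^-6 s = 2130 m

d ≈ 2130 m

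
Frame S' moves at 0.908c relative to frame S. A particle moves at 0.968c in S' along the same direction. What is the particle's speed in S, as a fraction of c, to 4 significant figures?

Relativistic velocity addition: u = (u' + v)/(1 + u'v/c²)
= (0.968 + 0.908)/(1 + 0.968×0.908) = 1.876/1.87894 = 0.9984

u ≈ 0.9984c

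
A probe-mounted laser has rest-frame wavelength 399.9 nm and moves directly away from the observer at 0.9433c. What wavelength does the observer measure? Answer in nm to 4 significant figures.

λ_obs ≈ 2341 nm

Relativistic Doppler: λ_obs = λ_src √((1+β)/(1−β))
= 399.9 × √(1.94330/0.0567000) = 399.9 × 5.85435 = 2341 nm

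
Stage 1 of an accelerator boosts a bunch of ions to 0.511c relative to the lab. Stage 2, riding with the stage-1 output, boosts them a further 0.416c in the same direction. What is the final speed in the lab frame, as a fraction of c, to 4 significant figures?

Compose boost 2: (0.416 + 0.511)/(1 + 0.416×0.511) = 0.9270/1.21258 = 0.7645

u ≈ 0.7645c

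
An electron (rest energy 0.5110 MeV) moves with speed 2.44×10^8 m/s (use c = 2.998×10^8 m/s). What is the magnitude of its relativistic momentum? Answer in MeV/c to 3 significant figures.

p ≈ 0.716 MeV/c

β = v/c = 2.44×10^8 / 2.998×10^8 = 0.81388
γ = 1/√(1 − 0.81388²) = 1.7211
p = γβm₀c = 1.7211 × 0.81388 × 0.5110 MeV/c = 0.716 MeV/c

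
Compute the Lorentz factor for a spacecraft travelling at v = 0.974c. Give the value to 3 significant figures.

γ ≈ 4.41

γ = 1/√(1 − β²) = 1/√(1 − 0.974²) = 1/√(0.051324) = 4.41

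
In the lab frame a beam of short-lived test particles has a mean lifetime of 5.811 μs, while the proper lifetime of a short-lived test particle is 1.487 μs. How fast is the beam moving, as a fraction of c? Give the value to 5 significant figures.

β ≈ 0.96670

γ = Δt/τ₀ = 5.811/1.487 = 3.907868
β = √(1 − 1/γ²) = √(1 − 1/3.907868²) = 0.96670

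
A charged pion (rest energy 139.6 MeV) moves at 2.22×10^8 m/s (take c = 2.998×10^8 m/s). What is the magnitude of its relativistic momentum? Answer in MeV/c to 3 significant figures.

p ≈ 154 MeV/c

β = v/c = 2.22×10^8 / 2.998×10^8 = 0.74049
γ = 1/√(1 − 0.74049²) = 1.4880
p = γβm₀c = 1.4880 × 0.74049 × 139.6 MeV/c = 154 MeV/c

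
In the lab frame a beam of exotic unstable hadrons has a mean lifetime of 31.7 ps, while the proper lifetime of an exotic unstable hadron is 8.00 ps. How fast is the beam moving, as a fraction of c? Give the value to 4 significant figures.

β ≈ 0.9676

γ = Δt/τ₀ = 31.7/8.00 = 3.96250
β = √(1 − 1/γ²) = √(1 − 1/3.96250²) = 0.9676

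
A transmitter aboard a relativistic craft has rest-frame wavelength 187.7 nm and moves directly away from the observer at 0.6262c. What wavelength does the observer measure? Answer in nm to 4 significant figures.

λ_obs ≈ 391.5 nm

Relativistic Doppler: λ_obs = λ_src √((1+β)/(1−β))
= 187.7 × √(1.62620/0.373800) = 187.7 × 2.08577 = 391.5 nm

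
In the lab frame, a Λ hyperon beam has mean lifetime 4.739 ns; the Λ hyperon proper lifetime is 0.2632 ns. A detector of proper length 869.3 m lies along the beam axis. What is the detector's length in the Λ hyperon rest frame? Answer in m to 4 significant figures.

Time dilation ⇒ γ = Δt/τ₀ = 4.739/0.2632 = 18.0053
Length contraction: L = L₀/γ = 869.3/18.0053 = 48.28 m

L ≈ 48.28 m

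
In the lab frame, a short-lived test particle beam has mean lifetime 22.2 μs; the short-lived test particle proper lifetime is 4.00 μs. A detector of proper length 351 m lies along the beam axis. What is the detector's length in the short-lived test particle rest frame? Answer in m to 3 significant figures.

L ≈ 63.2 m

Time dilation ⇒ γ = Δt/τ₀ = 22.2/4.00 = 5.5500
Length contraction: L = L₀/γ = 351/5.5500 = 63.2 m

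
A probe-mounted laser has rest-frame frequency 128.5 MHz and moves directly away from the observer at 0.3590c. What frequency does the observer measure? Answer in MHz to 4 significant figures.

Relativistic Doppler: f_obs = f_src √((1−β)/(1+β))
= 128.5 × √(0.641000/1.35900) = 128.5 × 0.686783 = 88.25 MHz

f_obs ≈ 88.25 MHz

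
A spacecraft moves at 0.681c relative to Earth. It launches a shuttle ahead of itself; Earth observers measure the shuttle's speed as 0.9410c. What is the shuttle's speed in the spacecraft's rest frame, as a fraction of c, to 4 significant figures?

u' ≈ 0.7239c

Inverse velocity addition: u' = (u − v)/(1 − uv/c²)
= (0.9410 − 0.681)/(1 − 0.9410×0.681) = 0.2600/0.359179 = 0.7239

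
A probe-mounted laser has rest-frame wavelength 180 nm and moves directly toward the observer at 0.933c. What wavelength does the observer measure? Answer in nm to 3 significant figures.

λ_obs ≈ 33.5 nm

Relativistic Doppler: λ_obs = λ_src √((1−β)/(1+β))
= 180 × √(0.067000/1.9330) = 180 × 0.18618 = 33.5 nm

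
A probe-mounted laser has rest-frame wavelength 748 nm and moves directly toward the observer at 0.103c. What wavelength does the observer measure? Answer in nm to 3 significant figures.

Relativistic Doppler: λ_obs = λ_src √((1−β)/(1+β))
= 748 × √(0.89700/1.1030) = 748 × 0.90180 = 675 nm

λ_obs ≈ 675 nm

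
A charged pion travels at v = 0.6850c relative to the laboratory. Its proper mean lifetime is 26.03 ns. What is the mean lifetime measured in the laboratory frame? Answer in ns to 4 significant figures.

γ = 1/√(1 − 0.6850²) = 1.37260
Time dilation: Δt = γτ₀ = 1.37260 × 26.03 ns = 35.73 ns

Δt ≈ 35.73 ns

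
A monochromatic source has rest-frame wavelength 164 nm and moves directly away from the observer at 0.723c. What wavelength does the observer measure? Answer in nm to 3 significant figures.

λ_obs ≈ 409 nm

Relativistic Doppler: λ_obs = λ_src √((1+β)/(1−β))
= 164 × √(1.7230/0.27700) = 164 × 2.4940 = 409 nm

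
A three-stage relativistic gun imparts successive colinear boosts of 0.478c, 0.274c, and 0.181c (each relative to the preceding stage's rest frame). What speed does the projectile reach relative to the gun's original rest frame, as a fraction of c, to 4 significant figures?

u ≈ 0.7550c

Compose boost 2: (0.274 + 0.478)/(1 + 0.274×0.478) = 0.7520/1.13097 = 0.664915
Compose boost 3: (0.181 + 0.664915)/(1 + 0.181×0.664915) = 0.845915/1.12035 = 0.7550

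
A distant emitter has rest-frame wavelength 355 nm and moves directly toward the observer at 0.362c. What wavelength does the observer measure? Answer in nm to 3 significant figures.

Relativistic Doppler: λ_obs = λ_src √((1−β)/(1+β))
= 355 × √(0.63800/1.3620) = 355 × 0.68442 = 243 nm

λ_obs ≈ 243 nm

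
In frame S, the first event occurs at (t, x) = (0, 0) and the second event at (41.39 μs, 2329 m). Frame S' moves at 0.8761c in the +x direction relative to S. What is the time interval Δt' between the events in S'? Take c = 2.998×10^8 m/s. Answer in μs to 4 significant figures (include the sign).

Δt' ≈ 71.73 μs

γ = 1/√(1 − 0.8761²) = 2.07413
Δt' = γ(Δt − vΔx/c²) = 2.07413 × (41.39 μs − 0.8761×2329 m / (2.998×10^8 m/s))
= 2.07413 × (34.5840 μs) = 71.73 μs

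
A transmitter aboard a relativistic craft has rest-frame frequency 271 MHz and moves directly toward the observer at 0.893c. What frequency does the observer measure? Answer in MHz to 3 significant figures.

Relativistic Doppler: f_obs = f_src √((1+β)/(1−β))
= 271 × √(1.8930/0.10700) = 271 × 4.2061 = 1140 MHz

f_obs ≈ 1140 MHz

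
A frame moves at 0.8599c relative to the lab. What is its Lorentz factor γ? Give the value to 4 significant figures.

γ = 1/√(1 − β²) = 1/√(1 − 0.8599²) = 1/√(0.260572) = 1.959

γ ≈ 1.959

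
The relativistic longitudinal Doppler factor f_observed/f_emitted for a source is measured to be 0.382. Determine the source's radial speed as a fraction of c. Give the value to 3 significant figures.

β ≈ 0.745

f_obs/f_src = √((1−β)/(1+β)) = 0.382  ⇒  (1−β)/(1+β) = 0.14592
β = |1 − D²|/(1 + D²) = |1 − 0.14592|/(1 + 0.14592) = 0.745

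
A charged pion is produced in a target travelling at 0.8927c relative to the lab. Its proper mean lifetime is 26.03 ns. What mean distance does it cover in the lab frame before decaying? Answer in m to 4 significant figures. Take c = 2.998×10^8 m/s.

d ≈ 15.46 m

γ = 1/√(1 − 0.8927²) = 2.21901
Dilated lifetime: Δt = γτ₀ = 2.21901 × 26.03 ns = 57.7608 ns
d = vΔt = 0.8927c × 57.7608 ns = 2.67631×10^8 m/s × 5.77608×10^-8 s = 15.46 m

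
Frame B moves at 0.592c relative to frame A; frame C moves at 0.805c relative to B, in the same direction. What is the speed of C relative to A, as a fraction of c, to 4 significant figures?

Compose boost 2: (0.805 + 0.592)/(1 + 0.805×0.592) = 1.397/1.47656 = 0.9461

u ≈ 0.9461c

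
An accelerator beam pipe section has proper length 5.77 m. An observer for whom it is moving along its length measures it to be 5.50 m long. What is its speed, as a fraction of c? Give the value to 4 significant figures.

γ = L₀/L = 5.77/5.50 = 1.04909
β = √(1 − 1/γ²) = 0.3023

β ≈ 0.3023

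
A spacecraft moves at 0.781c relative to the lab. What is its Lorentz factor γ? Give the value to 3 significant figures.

γ ≈ 1.60

γ = 1/√(1 − β²) = 1/√(1 − 0.781²) = 1/√(0.39004) = 1.60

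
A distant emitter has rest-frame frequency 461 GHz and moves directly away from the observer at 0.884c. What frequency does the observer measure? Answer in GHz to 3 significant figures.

Relativistic Doppler: f_obs = f_src √((1−β)/(1+β))
= 461 × √(0.11600/1.8840) = 461 × 0.24814 = 114 GHz

f_obs ≈ 114 GHz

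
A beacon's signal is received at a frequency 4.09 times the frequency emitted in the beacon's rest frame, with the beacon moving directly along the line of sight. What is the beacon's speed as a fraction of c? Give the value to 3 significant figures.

f_obs/f_src = √((1+β)/(1−β)) = 4.09  ⇒  (1+β)/(1−β) = 16.728
β = |1 − D²|/(1 + D²) = |1 − 16.728|/(1 + 16.728) = 0.887

β ≈ 0.887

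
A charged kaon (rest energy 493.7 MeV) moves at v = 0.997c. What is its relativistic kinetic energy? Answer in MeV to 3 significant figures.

γ = 1/√(1 − 0.997²) = 12.920
K = (γ − 1)m₀c² = (12.920 − 1) × 493.7 MeV = 11.920 × 493.7 MeV = 5880 MeV

K ≈ 5880 MeV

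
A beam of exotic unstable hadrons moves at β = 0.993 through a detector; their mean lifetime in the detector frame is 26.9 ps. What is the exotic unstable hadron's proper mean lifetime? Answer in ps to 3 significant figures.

τ₀ ≈ 3.18 ps

γ = 1/√(1 − 0.993²) = 8.4664
Proper time: τ₀ = Δt/γ = 26.9/8.4664 = 3.18 ps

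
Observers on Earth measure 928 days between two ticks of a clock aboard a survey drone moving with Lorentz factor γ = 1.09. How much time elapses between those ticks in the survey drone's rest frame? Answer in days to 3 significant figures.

τ₀ ≈ 851 days

γ = 1.09 (given)
Proper time: τ₀ = Δt/γ = 928/1.09 = 851 days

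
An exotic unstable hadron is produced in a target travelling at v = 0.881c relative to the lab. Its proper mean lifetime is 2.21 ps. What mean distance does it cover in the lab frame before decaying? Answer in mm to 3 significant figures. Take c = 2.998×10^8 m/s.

γ = 1/√(1 − 0.881²) = 2.1136
Dilated lifetime: Δt = γτ₀ = 2.1136 × 2.21 ps = 4.6712 ps
d = vΔt = 0.881c × 4.6712 ps = 2.6412×10^8 m/s × 4.6712×10^-12 s = 1.23 mm

d ≈ 1.23 mm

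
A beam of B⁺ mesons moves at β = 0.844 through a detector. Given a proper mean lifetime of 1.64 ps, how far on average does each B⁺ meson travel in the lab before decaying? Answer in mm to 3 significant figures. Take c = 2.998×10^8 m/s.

d ≈ 0.774 mm

γ = 1/√(1 − 0.844²) = 1.8645
Dilated lifetime: Δt = γτ₀ = 1.8645 × 1.64 ps = 3.0577 ps
d = vΔt = 0.844c × 3.0577 ps = 2.5303×10^8 m/s × 3.0577×10^-12 s = 0.774 mm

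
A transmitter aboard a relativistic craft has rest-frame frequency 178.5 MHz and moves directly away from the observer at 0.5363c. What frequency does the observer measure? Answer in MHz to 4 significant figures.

Relativistic Doppler: f_obs = f_src √((1−β)/(1+β))
= 178.5 × √(0.463700/1.53630) = 178.5 × 0.549390 = 98.07 MHz

f_obs ≈ 98.07 MHz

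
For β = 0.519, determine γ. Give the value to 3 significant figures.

γ = 1/√(1 − β²) = 1/√(1 − 0.519²) = 1/√(0.73064) = 1.17

γ ≈ 1.17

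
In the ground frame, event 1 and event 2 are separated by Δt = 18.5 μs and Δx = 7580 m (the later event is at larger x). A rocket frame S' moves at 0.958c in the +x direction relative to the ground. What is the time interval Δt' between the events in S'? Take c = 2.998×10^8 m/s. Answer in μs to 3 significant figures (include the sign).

Δt' ≈ -20.0 μs

γ = 1/√(1 − 0.958²) = 3.4871
Δt' = γ(Δt − vΔx/c²) = 3.4871 × (18.5 μs − 0.958×7580 m / (2.998×10^8 m/s))
= 3.4871 × (-5.7216 μs) = -20.0 μs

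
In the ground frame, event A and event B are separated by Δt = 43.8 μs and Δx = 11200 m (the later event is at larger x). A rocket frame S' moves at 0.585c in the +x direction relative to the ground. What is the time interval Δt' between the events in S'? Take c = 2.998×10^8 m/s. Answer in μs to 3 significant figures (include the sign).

γ = 1/√(1 − 0.585²) = 1.2330
Δt' = γ(Δt − vΔx/c²) = 1.2330 × (43.8 μs − 0.585×11200 m / (2.998×10^8 m/s))
= 1.2330 × (21.945 μs) = 27.1 μs

Δt' ≈ 27.1 μs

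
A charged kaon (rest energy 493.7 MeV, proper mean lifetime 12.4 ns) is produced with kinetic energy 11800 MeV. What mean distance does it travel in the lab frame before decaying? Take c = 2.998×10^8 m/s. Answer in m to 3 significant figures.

γ = 1 + K/(m₀c²) = 1 + 11800/493.7 = 24.901
β = √(1 − 1/γ²) = 0.99919
Dilated lifetime: γτ₀ = 24.901 × 12.4 ns = 308.77 ns
d = βc·γτ₀ = 0.99919 × (2.998×10^8 m/s) × 3.0877×10^-7 s = 92.5 m

d ≈ 92.5 m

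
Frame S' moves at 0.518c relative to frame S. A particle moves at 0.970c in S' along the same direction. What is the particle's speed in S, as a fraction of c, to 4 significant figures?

u ≈ 0.9904c

Relativistic velocity addition: u = (u' + v)/(1 + u'v/c²)
= (0.970 + 0.518)/(1 + 0.970×0.518) = 1.488/1.50246 = 0.9904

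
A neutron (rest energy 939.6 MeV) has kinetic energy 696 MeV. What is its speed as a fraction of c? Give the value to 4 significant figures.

β ≈ 0.8185

γ = 1 + K/(m₀c²) = 1 + 696/939.6 = 1.74074
β = √(1 − 1/γ²) = 0.8185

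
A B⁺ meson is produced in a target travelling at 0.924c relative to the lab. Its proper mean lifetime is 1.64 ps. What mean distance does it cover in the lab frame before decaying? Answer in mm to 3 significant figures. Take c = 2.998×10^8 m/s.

γ = 1/√(1 − 0.924²) = 2.6151
Dilated lifetime: Δt = γτ₀ = 2.6151 × 1.64 ps = 4.2888 ps
d = vΔt = 0.924c × 4.2888 ps = 2.7702×10^8 m/s × 4.2888×10^-12 s = 1.19 mm

d ≈ 1.19 mm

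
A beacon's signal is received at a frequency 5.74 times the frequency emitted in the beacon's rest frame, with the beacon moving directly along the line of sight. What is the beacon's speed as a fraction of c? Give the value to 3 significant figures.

f_obs/f_src = √((1+β)/(1−β)) = 5.74  ⇒  (1+β)/(1−β) = 32.948
β = |1 − D²|/(1 + D²) = |1 − 32.948|/(1 + 32.948) = 0.941

β ≈ 0.941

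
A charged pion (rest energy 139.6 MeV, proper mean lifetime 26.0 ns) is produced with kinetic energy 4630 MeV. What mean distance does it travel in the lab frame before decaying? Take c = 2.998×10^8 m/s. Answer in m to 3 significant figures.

γ = 1 + K/(m₀c²) = 1 + 4630/139.6 = 34.166
β = √(1 − 1/γ²) = 0.99957
Dilated lifetime: γτ₀ = 34.166 × 26.0 ns = 888.32 ns
d = βc·γτ₀ = 0.99957 × (2.998×10^8 m/s) × 8.8832×10^-7 s = 266 m

d ≈ 266 m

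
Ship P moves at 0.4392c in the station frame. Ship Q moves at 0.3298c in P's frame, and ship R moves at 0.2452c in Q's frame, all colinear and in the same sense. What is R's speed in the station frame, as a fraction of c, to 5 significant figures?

u ≈ 0.78724c

Compose boost 2: (0.3298 + 0.4392)/(1 + 0.3298×0.4392) = 0.76900/1.144848 = 0.6717048
Compose boost 3: (0.2452 + 0.6717048)/(1 + 0.2452×0.6717048) = 0.9169048/1.164702 = 0.78724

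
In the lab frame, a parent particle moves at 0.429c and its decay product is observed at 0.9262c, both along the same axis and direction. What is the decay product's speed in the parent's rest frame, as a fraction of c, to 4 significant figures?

u' ≈ 0.8250c

Inverse velocity addition: u' = (u − v)/(1 − uv/c²)
= (0.9262 − 0.429)/(1 − 0.9262×0.429) = 0.4972/0.602660 = 0.8250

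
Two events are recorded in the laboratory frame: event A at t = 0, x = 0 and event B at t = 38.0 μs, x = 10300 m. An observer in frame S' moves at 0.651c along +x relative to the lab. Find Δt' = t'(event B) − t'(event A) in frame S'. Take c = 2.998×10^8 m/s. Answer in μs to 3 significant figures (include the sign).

γ = 1/√(1 − 0.651²) = 1.3174
Δt' = γ(Δt − vΔx/c²) = 1.3174 × (38.0 μs − 0.651×10300 m / (2.998×10^8 m/s))
= 1.3174 × (15.634 μs) = 20.6 μs

Δt' ≈ 20.6 μs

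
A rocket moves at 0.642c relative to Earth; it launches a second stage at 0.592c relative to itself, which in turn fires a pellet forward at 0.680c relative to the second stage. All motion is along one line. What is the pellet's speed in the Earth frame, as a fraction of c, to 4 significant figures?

u ≈ 0.9789c

Compose boost 2: (0.592 + 0.642)/(1 + 0.592×0.642) = 1.234/1.38006 = 0.894161
Compose boost 3: (0.680 + 0.894161)/(1 + 0.680×0.894161) = 1.57416/1.60803 = 0.9789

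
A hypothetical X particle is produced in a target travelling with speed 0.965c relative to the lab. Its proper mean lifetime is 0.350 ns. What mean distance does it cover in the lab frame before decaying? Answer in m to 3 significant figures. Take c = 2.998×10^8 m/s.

d ≈ 0.386 m

γ = 1/√(1 − 0.965²) = 3.8132
Dilated lifetime: Δt = γτ₀ = 3.8132 × 0.350 ns = 1.3346 ns
d = vΔt = 0.965c × 1.3346 ns = 2.8931×10^8 m/s × 1.3346×10^-9 s = 0.386 m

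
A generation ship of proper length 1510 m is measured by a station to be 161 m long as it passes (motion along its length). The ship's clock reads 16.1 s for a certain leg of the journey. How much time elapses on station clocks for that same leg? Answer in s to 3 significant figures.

Length contraction ⇒ γ = L₀/L = 1510/161 = 9.3789
Time dilation: Δt = γτ₀ = 9.3789 × 16.1 s = 151 s

Δt ≈ 151 s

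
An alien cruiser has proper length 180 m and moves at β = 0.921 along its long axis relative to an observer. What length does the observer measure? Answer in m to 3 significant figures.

γ = 1/√(1 − 0.921²) = 2.5670
Length contraction: L = L₀/γ = 180/2.5670 = 70.1 m

L ≈ 70.1 m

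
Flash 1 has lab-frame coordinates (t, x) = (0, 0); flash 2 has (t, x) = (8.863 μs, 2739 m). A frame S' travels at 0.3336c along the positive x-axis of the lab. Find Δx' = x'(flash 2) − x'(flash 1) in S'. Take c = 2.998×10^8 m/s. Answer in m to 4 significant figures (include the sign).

γ = 1/√(1 − 0.3336²) = 1.06077
Δx' = γ(Δx − vΔt) = 1.06077 × (2739 m − 0.3336×(2.998×10^8 m/s)×8.863×10^-6 s)
= 1.06077 × (1852.58 m) = 1965 m

Δx' ≈ 1965 m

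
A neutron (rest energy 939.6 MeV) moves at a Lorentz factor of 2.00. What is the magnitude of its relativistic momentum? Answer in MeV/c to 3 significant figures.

β = √(1 − 1/γ²) = √(1 − 1/2.00²) = 0.86603
p = γβm₀c = 2.00 × 0.86603 × 939.6 MeV/c = 1630 MeV/c

p ≈ 1630 MeV/c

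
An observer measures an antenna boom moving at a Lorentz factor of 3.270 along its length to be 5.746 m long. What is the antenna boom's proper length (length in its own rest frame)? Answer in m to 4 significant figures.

L₀ ≈ 18.79 m

γ = 3.270 (given)
L₀ = γL = 3.270 × 5.746 = 18.79 m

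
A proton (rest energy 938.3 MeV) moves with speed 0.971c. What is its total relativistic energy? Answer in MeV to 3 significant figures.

γ = 1/√(1 − 0.971²) = 4.1827
E = γm₀c² = 4.1827 × 938.3 MeV = 3920 MeV

E ≈ 3920 MeV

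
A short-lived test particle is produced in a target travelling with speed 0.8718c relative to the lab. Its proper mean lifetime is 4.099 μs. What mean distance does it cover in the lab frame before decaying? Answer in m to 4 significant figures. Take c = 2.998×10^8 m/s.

d ≈ 2187 m

γ = 1/√(1 − 0.8718²) = 2.04139
Dilated lifetime: Δt = γτ₀ = 2.04139 × 4.099 μs = 8.36766 μs
d = vΔt = 0.8718c × 8.36766 μs = 2.61366×10^8 m/s × 8.36766×10^-6 s = 2187 m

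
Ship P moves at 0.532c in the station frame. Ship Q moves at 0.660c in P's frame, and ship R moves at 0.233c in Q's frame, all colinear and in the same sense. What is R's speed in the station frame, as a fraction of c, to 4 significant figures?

u ≈ 0.9251c

Compose boost 2: (0.660 + 0.532)/(1 + 0.660×0.532) = 1.192/1.35112 = 0.882231
Compose boost 3: (0.233 + 0.882231)/(1 + 0.233×0.882231) = 1.11523/1.20556 = 0.9251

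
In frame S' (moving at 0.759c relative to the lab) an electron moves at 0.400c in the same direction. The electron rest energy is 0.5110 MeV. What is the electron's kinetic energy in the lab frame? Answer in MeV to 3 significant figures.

K ≈ 0.605 MeV

u_lab = (0.400 + 0.759)/(1 + 0.400×0.759) = 0.889076
γ = 1/√(1 − 0.889076²) = 2.1846
K = (γ − 1)m₀c² = (2.1846 − 1) × 0.5110 = 1.1846 × 0.5110 = 0.605 MeV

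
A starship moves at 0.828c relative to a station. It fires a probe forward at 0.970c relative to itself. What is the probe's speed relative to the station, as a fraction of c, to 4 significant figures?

Relativistic velocity addition: u = (u' + v)/(1 + u'v/c²)
= (0.970 + 0.828)/(1 + 0.970×0.828) = 1.798/1.80316 = 0.9971

u ≈ 0.9971c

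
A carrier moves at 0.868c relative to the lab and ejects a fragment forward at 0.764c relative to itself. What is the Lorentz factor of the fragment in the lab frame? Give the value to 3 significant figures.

u_lab = (0.764 + 0.868)/(1 + 0.764×0.868) = 1.632/1.66315 = 0.981269
γ = 1/√(1 − 0.981269²) = 5.19

γ ≈ 5.19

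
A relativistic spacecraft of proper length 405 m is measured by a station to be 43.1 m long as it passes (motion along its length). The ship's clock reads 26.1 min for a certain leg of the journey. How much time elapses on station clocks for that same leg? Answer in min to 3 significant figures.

Length contraction ⇒ γ = L₀/L = 405/43.1 = 9.3968
Time dilation: Δt = γτ₀ = 9.3968 × 26.1 min = 245 min

Δt ≈ 245 min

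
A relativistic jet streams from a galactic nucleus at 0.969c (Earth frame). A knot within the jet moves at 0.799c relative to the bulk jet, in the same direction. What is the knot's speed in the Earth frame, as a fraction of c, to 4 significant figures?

u ≈ 0.9965c

Relativistic velocity addition: u = (u' + v)/(1 + u'v/c²)
= (0.799 + 0.969)/(1 + 0.799×0.969) = 1.768/1.77423 = 0.9965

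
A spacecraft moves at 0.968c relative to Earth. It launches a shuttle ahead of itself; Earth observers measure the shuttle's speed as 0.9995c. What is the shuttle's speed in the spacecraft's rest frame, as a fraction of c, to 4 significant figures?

u' ≈ 0.9697c

Inverse velocity addition: u' = (u − v)/(1 − uv/c²)
= (0.9995 − 0.968)/(1 − 0.9995×0.968) = 0.03150/0.0324840 = 0.9697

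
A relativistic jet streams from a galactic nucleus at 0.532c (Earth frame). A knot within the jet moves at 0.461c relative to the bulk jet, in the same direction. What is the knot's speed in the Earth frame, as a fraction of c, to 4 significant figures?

u ≈ 0.7974c

Relativistic velocity addition: u = (u' + v)/(1 + u'v/c²)
= (0.461 + 0.532)/(1 + 0.461×0.532) = 0.9930/1.24525 = 0.7974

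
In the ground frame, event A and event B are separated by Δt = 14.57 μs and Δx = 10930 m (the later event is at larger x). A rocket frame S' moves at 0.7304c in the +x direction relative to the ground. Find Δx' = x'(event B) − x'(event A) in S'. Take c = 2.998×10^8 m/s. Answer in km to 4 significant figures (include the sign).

Δx' ≈ 11.33 km

γ = 1/√(1 − 0.7304²) = 1.46409
Δx' = γ(Δx − vΔt) = 1.46409 × (10930 m − 0.7304×(2.998×10^8 m/s)×14.57×10^-6 s)
= 1.46409 × (7739.55 m) = 11.33 km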